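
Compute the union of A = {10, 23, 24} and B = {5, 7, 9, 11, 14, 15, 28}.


A ∪ B = all elements in A or B (or both)
A = {10, 23, 24}
B = {5, 7, 9, 11, 14, 15, 28}
A ∪ B = {5, 7, 9, 10, 11, 14, 15, 23, 24, 28}

A ∪ B = {5, 7, 9, 10, 11, 14, 15, 23, 24, 28}


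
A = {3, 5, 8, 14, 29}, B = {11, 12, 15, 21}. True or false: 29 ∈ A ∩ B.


A = {3, 5, 8, 14, 29}, B = {11, 12, 15, 21}
A ∩ B = elements in both A and B
A ∩ B = ∅
Checking if 29 ∈ A ∩ B
29 is not in A ∩ B → False

29 ∉ A ∩ B


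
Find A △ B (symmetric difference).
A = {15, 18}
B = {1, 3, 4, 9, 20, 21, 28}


A △ B = (A \ B) ∪ (B \ A) = elements in exactly one of A or B
A \ B = {15, 18}
B \ A = {1, 3, 4, 9, 20, 21, 28}
A △ B = {1, 3, 4, 9, 15, 18, 20, 21, 28}

A △ B = {1, 3, 4, 9, 15, 18, 20, 21, 28}


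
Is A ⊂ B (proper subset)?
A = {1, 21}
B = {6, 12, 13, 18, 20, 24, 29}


A ⊂ B requires: A ⊆ B AND A ≠ B.
A ⊆ B? No
A ⊄ B, so A is not a proper subset.

No, A is not a proper subset of B


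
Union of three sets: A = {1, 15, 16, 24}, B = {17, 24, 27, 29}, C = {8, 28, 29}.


A ∪ B = {1, 15, 16, 17, 24, 27, 29}
(A ∪ B) ∪ C = {1, 8, 15, 16, 17, 24, 27, 28, 29}

A ∪ B ∪ C = {1, 8, 15, 16, 17, 24, 27, 28, 29}


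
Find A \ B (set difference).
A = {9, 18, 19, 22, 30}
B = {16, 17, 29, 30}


A \ B = elements in A but not in B
A = {9, 18, 19, 22, 30}
B = {16, 17, 29, 30}
Remove from A any elements in B
A \ B = {9, 18, 19, 22}

A \ B = {9, 18, 19, 22}


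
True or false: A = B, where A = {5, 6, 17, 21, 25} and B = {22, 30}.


Two sets are equal iff they have exactly the same elements.
A = {5, 6, 17, 21, 25}
B = {22, 30}
Differences: {5, 6, 17, 21, 22, 25, 30}
A ≠ B

No, A ≠ B


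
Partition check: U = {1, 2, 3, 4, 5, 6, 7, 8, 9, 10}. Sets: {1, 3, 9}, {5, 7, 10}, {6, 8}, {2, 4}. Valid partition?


A partition requires: (1) non-empty parts, (2) pairwise disjoint, (3) union = U
Parts: {1, 3, 9}, {5, 7, 10}, {6, 8}, {2, 4}
Union of parts: {1, 2, 3, 4, 5, 6, 7, 8, 9, 10}
U = {1, 2, 3, 4, 5, 6, 7, 8, 9, 10}
All non-empty? True
Pairwise disjoint? True
Covers U? True

Yes, valid partition


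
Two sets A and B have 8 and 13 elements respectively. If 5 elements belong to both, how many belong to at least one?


|A ∪ B| = |A| + |B| - |A ∩ B|
= 8 + 13 - 5
= 16

|A ∪ B| = 16


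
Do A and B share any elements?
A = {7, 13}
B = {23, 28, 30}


Disjoint means A ∩ B = ∅.
A ∩ B = ∅
A ∩ B = ∅, so A and B are disjoint.

No — A and B share no elements (A ∩ B = ∅), so they are disjoint


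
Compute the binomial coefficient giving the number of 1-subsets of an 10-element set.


C(n,k) = n! / (k!(n-k)!)
C(10,1) = 10! / (1!9!)
= 10

C(10,1) = 10


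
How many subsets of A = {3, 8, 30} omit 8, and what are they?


A subset of A that omits 8 is a subset of A \ {8}, so there are 2^(n-1) = 2^2 = 4 of them.
Subsets excluding 8: ∅, {3}, {30}, {3, 30}

Subsets excluding 8 (4 total): ∅, {3}, {30}, {3, 30}


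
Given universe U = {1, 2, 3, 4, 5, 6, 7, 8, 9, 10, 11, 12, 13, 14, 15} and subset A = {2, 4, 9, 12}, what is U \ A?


Aᶜ = U \ A = elements in U but not in A
U = {1, 2, 3, 4, 5, 6, 7, 8, 9, 10, 11, 12, 13, 14, 15}
A = {2, 4, 9, 12}
Aᶜ = {1, 3, 5, 6, 7, 8, 10, 11, 13, 14, 15}

Aᶜ = {1, 3, 5, 6, 7, 8, 10, 11, 13, 14, 15}


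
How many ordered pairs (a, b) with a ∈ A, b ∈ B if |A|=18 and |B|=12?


|A × B| = |A| × |B|
= 18 × 12
= 216

|A × B| = 216


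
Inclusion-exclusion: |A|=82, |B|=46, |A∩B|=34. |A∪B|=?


|A ∪ B| = |A| + |B| - |A ∩ B|
= 82 + 46 - 34
= 94

|A ∪ B| = 94


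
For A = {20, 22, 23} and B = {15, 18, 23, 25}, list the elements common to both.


A ∩ B = elements in both A and B
A = {20, 22, 23}
B = {15, 18, 23, 25}
A ∩ B = {23}

A ∩ B = {23}


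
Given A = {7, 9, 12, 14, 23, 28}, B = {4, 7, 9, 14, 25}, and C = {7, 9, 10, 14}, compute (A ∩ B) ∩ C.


A ∩ B = {7, 9, 14}
(A ∩ B) ∩ C = {7, 9, 14}

A ∩ B ∩ C = {7, 9, 14}


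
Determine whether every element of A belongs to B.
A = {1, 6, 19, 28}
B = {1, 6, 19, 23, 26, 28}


A ⊆ B means every element of A is in B.
All elements of A are in B.
So A ⊆ B.

Yes, A ⊆ B


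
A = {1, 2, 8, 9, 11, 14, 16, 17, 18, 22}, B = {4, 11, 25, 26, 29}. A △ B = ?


A △ B = (A \ B) ∪ (B \ A) = elements in exactly one of A or B
A \ B = {1, 2, 8, 9, 14, 16, 17, 18, 22}
B \ A = {4, 25, 26, 29}
A △ B = {1, 2, 4, 8, 9, 14, 16, 17, 18, 22, 25, 26, 29}

A △ B = {1, 2, 4, 8, 9, 14, 16, 17, 18, 22, 25, 26, 29}


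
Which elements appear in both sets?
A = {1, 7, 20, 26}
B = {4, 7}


A ∩ B = elements in both A and B
A = {1, 7, 20, 26}
B = {4, 7}
A ∩ B = {7}

A ∩ B = {7}


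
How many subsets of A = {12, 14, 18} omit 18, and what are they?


A subset of A that omits 18 is a subset of A \ {18}, so there are 2^(n-1) = 2^2 = 4 of them.
Subsets excluding 18: ∅, {12}, {14}, {12, 14}

Subsets excluding 18 (4 total): ∅, {12}, {14}, {12, 14}


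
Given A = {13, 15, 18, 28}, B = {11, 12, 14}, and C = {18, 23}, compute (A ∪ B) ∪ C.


A ∪ B = {11, 12, 13, 14, 15, 18, 28}
(A ∪ B) ∪ C = {11, 12, 13, 14, 15, 18, 23, 28}

A ∪ B ∪ C = {11, 12, 13, 14, 15, 18, 23, 28}


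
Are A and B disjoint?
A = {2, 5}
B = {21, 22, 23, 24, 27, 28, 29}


Disjoint means A ∩ B = ∅.
A ∩ B = ∅
A ∩ B = ∅, so A and B are disjoint.

Yes, A and B are disjoint


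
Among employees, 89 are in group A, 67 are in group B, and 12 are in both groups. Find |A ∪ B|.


|A ∪ B| = |A| + |B| - |A ∩ B|
= 89 + 67 - 12
= 144

|A ∪ B| = 144


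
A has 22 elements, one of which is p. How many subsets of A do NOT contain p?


Subsets of A avoiding p are subsets of A \ {p}, which has 21 elements.
Count = 2^(n-1) = 2^21
= 2097152

Number of subsets avoiding p = 2097152


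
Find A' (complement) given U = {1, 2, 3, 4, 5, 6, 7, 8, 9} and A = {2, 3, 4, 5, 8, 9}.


Aᶜ = U \ A = elements in U but not in A
U = {1, 2, 3, 4, 5, 6, 7, 8, 9}
A = {2, 3, 4, 5, 8, 9}
Aᶜ = {1, 6, 7}

Aᶜ = {1, 6, 7}


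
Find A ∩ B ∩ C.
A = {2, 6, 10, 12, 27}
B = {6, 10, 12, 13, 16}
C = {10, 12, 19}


A ∩ B = {6, 10, 12}
(A ∩ B) ∩ C = {10, 12}

A ∩ B ∩ C = {10, 12}


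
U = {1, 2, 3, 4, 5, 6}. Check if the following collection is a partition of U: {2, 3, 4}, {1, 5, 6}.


A partition requires: (1) non-empty parts, (2) pairwise disjoint, (3) union = U
Parts: {2, 3, 4}, {1, 5, 6}
Union of parts: {1, 2, 3, 4, 5, 6}
U = {1, 2, 3, 4, 5, 6}
All non-empty? True
Pairwise disjoint? True
Covers U? True

Yes, valid partition


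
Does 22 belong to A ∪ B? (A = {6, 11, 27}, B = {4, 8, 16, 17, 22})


A = {6, 11, 27}, B = {4, 8, 16, 17, 22}
A ∪ B = all elements in A or B
A ∪ B = {4, 6, 8, 11, 16, 17, 22, 27}
Checking if 22 ∈ A ∪ B
22 is in A ∪ B → True

22 ∈ A ∪ B


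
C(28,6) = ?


C(n,k) = n! / (k!(n-k)!)
C(28,6) = 28! / (6!22!)
= 376740

C(28,6) = 376740


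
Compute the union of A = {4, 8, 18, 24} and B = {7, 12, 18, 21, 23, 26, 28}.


A ∪ B = all elements in A or B (or both)
A = {4, 8, 18, 24}
B = {7, 12, 18, 21, 23, 26, 28}
A ∪ B = {4, 7, 8, 12, 18, 21, 23, 24, 26, 28}

A ∪ B = {4, 7, 8, 12, 18, 21, 23, 24, 26, 28}


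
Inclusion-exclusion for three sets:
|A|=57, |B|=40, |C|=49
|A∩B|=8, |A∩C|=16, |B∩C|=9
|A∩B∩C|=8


|A∪B∪C| = |A|+|B|+|C| - |A∩B|-|A∩C|-|B∩C| + |A∩B∩C|
= 57+40+49 - 8-16-9 + 8
= 146 - 33 + 8
= 121

|A ∪ B ∪ C| = 121


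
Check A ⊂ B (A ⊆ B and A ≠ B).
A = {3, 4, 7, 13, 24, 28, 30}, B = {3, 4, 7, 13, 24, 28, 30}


A ⊂ B requires: A ⊆ B AND A ≠ B.
A ⊆ B? Yes
A = B? Yes
A = B, so A is not a PROPER subset.

No, A is not a proper subset of B


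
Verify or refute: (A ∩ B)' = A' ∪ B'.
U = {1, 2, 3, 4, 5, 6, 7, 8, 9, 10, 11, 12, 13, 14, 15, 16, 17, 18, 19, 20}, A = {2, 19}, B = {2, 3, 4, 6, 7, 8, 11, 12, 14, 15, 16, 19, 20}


LHS: A ∩ B = {2, 19}
(A ∩ B)' = U \ (A ∩ B) = {1, 3, 4, 5, 6, 7, 8, 9, 10, 11, 12, 13, 14, 15, 16, 17, 18, 20}
A' = {1, 3, 4, 5, 6, 7, 8, 9, 10, 11, 12, 13, 14, 15, 16, 17, 18, 20}, B' = {1, 5, 9, 10, 13, 17, 18}
Claimed RHS: A' ∪ B' = {1, 3, 4, 5, 6, 7, 8, 9, 10, 11, 12, 13, 14, 15, 16, 17, 18, 20}
Identity is VALID: LHS = RHS = {1, 3, 4, 5, 6, 7, 8, 9, 10, 11, 12, 13, 14, 15, 16, 17, 18, 20} ✓

Identity is valid. (A ∩ B)' = A' ∪ B' = {1, 3, 4, 5, 6, 7, 8, 9, 10, 11, 12, 13, 14, 15, 16, 17, 18, 20}


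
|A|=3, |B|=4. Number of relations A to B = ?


A relation from A to B is any subset of A × B.
|A × B| = 3 × 4 = 12
# relations = 2^|A × B| = 2^12 = 4096

Number of relations = 4096


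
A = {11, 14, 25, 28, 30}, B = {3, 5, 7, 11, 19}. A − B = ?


A \ B = elements in A but not in B
A = {11, 14, 25, 28, 30}
B = {3, 5, 7, 11, 19}
Remove from A any elements in B
A \ B = {14, 25, 28, 30}

A \ B = {14, 25, 28, 30}


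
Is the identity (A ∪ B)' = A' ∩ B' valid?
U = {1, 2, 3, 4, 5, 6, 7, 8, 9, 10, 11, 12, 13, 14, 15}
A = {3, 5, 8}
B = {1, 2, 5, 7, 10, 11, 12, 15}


LHS: A ∪ B = {1, 2, 3, 5, 7, 8, 10, 11, 12, 15}
(A ∪ B)' = U \ (A ∪ B) = {4, 6, 9, 13, 14}
A' = {1, 2, 4, 6, 7, 9, 10, 11, 12, 13, 14, 15}, B' = {3, 4, 6, 8, 9, 13, 14}
Claimed RHS: A' ∩ B' = {4, 6, 9, 13, 14}
Identity is VALID: LHS = RHS = {4, 6, 9, 13, 14} ✓

Identity is valid. (A ∪ B)' = A' ∩ B' = {4, 6, 9, 13, 14}


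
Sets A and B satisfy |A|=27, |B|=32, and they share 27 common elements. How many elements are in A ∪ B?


|A ∪ B| = |A| + |B| - |A ∩ B|
= 27 + 32 - 27
= 32

|A ∪ B| = 32


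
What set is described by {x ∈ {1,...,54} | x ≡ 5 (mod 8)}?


Checking each candidate:
Condition: x in {1,...,54} with x ≡ 5 (mod 8)
Result = {5, 13, 21, 29, 37, 45, 53}

{5, 13, 21, 29, 37, 45, 53}


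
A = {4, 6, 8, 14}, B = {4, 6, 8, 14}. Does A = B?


Two sets are equal iff they have exactly the same elements.
A = {4, 6, 8, 14}
B = {4, 6, 8, 14}
Same elements → A = B

Yes, A = B


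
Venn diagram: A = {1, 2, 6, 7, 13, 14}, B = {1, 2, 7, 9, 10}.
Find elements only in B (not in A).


A = {1, 2, 6, 7, 13, 14}
B = {1, 2, 7, 9, 10}
Region: only in B (not in A)
Elements: {9, 10}

Elements only in B (not in A): {9, 10}


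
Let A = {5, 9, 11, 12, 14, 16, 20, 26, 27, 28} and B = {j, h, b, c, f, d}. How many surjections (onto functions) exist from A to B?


n = |A| = 10, k = |B| = 6. Surjections via inclusion-exclusion:
S(n,k) = Σ(-1)^i × C(k,i) × (k-i)^n, i=0 to k
i=0: (-1)^0×C(6,0)×6^10 = 60466176
i=1: (-1)^1×C(6,1)×5^10 = -58593750
i=2: (-1)^2×C(6,2)×4^10 = 15728640
i=3: (-1)^3×C(6,3)×3^10 = -1180980
i=4: (-1)^4×C(6,4)×2^10 = 15360
i=5: (-1)^5×C(6,5)×1^10 = -6
i=6: (-1)^6×C(6,6)×0^10 = 0
Total = 16435440

Number of surjections = 16435440


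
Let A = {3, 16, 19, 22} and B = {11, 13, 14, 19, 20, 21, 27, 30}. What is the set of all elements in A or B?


A ∪ B = all elements in A or B (or both)
A = {3, 16, 19, 22}
B = {11, 13, 14, 19, 20, 21, 27, 30}
A ∪ B = {3, 11, 13, 14, 16, 19, 20, 21, 22, 27, 30}

A ∪ B = {3, 11, 13, 14, 16, 19, 20, 21, 22, 27, 30}


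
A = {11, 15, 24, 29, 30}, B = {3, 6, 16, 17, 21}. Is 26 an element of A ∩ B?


A = {11, 15, 24, 29, 30}, B = {3, 6, 16, 17, 21}
A ∩ B = elements in both A and B
A ∩ B = ∅
Checking if 26 ∈ A ∩ B
26 is not in A ∩ B → False

26 ∉ A ∩ B


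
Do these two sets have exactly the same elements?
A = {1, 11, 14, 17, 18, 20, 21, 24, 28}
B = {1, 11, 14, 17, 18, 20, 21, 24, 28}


Two sets are equal iff they have exactly the same elements.
A = {1, 11, 14, 17, 18, 20, 21, 24, 28}
B = {1, 11, 14, 17, 18, 20, 21, 24, 28}
Same elements → A = B

Yes, A = B


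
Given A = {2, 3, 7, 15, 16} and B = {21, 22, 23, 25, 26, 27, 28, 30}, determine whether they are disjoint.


Disjoint means A ∩ B = ∅.
A ∩ B = ∅
A ∩ B = ∅, so A and B are disjoint.

Yes, A and B are disjoint


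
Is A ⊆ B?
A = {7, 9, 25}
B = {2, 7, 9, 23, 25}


A ⊆ B means every element of A is in B.
All elements of A are in B.
So A ⊆ B.

Yes, A ⊆ B


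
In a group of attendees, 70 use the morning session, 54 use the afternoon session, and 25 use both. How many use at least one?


|A ∪ B| = |A| + |B| - |A ∩ B|
= 70 + 54 - 25
= 99

|A ∪ B| = 99


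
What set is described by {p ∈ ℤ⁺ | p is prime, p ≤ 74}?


Checking each candidate:
Condition: primes ≤ 74
Result = {2, 3, 5, 7, 11, 13, 17, 19, 23, 29, 31, 37, 41, 43, 47, 53, 59, 61, 67, 71, 73}

{2, 3, 5, 7, 11, 13, 17, 19, 23, 29, 31, 37, 41, 43, 47, 53, 59, 61, 67, 71, 73}


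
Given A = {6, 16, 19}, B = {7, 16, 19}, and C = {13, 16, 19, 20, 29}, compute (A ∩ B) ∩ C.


A ∩ B = {16, 19}
(A ∩ B) ∩ C = {16, 19}

A ∩ B ∩ C = {16, 19}


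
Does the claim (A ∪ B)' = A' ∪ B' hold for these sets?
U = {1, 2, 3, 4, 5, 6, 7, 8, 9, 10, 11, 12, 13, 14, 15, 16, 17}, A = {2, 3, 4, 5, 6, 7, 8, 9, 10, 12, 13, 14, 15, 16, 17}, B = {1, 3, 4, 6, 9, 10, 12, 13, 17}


LHS: A ∪ B = {1, 2, 3, 4, 5, 6, 7, 8, 9, 10, 12, 13, 14, 15, 16, 17}
(A ∪ B)' = U \ (A ∪ B) = {11}
A' = {1, 11}, B' = {2, 5, 7, 8, 11, 14, 15, 16}
Claimed RHS: A' ∪ B' = {1, 2, 5, 7, 8, 11, 14, 15, 16}
Identity is INVALID: LHS = {11} but the RHS claimed here equals {1, 2, 5, 7, 8, 11, 14, 15, 16}. The correct form is (A ∪ B)' = A' ∩ B'.

Identity is invalid: (A ∪ B)' = {11} but A' ∪ B' = {1, 2, 5, 7, 8, 11, 14, 15, 16}. The correct De Morgan law is (A ∪ B)' = A' ∩ B'.


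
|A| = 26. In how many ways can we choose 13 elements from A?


C(n,k) = n! / (k!(n-k)!)
C(26,13) = 26! / (13!13!)
= 10400600

C(26,13) = 10400600


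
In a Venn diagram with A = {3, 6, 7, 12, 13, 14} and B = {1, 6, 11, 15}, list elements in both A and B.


A = {3, 6, 7, 12, 13, 14}
B = {1, 6, 11, 15}
Region: in both A and B
Elements: {6}

Elements in both A and B: {6}


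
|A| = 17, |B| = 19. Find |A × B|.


|A × B| = |A| × |B|
= 17 × 19
= 323

|A × B| = 323


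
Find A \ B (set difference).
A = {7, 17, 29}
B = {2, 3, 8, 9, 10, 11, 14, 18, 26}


A \ B = elements in A but not in B
A = {7, 17, 29}
B = {2, 3, 8, 9, 10, 11, 14, 18, 26}
Remove from A any elements in B
A \ B = {7, 17, 29}

A \ B = {7, 17, 29}


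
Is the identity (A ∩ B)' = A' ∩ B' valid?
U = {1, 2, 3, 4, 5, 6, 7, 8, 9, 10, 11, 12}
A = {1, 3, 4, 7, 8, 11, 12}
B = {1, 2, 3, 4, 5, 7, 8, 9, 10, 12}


LHS: A ∩ B = {1, 3, 4, 7, 8, 12}
(A ∩ B)' = U \ (A ∩ B) = {2, 5, 6, 9, 10, 11}
A' = {2, 5, 6, 9, 10}, B' = {6, 11}
Claimed RHS: A' ∩ B' = {6}
Identity is INVALID: LHS = {2, 5, 6, 9, 10, 11} but the RHS claimed here equals {6}. The correct form is (A ∩ B)' = A' ∪ B'.

Identity is invalid: (A ∩ B)' = {2, 5, 6, 9, 10, 11} but A' ∩ B' = {6}. The correct De Morgan law is (A ∩ B)' = A' ∪ B'.


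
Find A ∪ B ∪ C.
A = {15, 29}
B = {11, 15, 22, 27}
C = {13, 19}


A ∪ B = {11, 15, 22, 27, 29}
(A ∪ B) ∪ C = {11, 13, 15, 19, 22, 27, 29}

A ∪ B ∪ C = {11, 13, 15, 19, 22, 27, 29}


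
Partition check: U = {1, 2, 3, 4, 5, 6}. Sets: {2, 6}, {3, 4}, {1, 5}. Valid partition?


A partition requires: (1) non-empty parts, (2) pairwise disjoint, (3) union = U
Parts: {2, 6}, {3, 4}, {1, 5}
Union of parts: {1, 2, 3, 4, 5, 6}
U = {1, 2, 3, 4, 5, 6}
All non-empty? True
Pairwise disjoint? True
Covers U? True

Yes, valid partition


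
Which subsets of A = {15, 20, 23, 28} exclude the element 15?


A subset of A that omits 15 is a subset of A \ {15}, so there are 2^(n-1) = 2^3 = 8 of them.
Subsets excluding 15: ∅, {20}, {23}, {28}, {20, 23}, {20, 28}, {23, 28}, {20, 23, 28}

Subsets excluding 15 (8 total): ∅, {20}, {23}, {28}, {20, 23}, {20, 28}, {23, 28}, {20, 23, 28}


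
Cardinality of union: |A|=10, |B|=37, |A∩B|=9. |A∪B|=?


|A ∪ B| = |A| + |B| - |A ∩ B|
= 10 + 37 - 9
= 38

|A ∪ B| = 38


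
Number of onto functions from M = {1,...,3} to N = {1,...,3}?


n = |M| = 3, k = |N| = 3. Surjections via inclusion-exclusion:
S(n,k) = Σ(-1)^i × C(k,i) × (k-i)^n, i=0 to k
i=0: (-1)^0×C(3,0)×3^3 = 27
i=1: (-1)^1×C(3,1)×2^3 = -24
i=2: (-1)^2×C(3,2)×1^3 = 3
i=3: (-1)^3×C(3,3)×0^3 = 0
Total = 6

Number of surjections = 6


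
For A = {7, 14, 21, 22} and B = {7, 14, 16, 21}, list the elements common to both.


A ∩ B = elements in both A and B
A = {7, 14, 21, 22}
B = {7, 14, 16, 21}
A ∩ B = {7, 14, 21}

A ∩ B = {7, 14, 21}


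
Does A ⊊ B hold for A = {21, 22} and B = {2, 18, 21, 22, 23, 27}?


A ⊂ B requires: A ⊆ B AND A ≠ B.
A ⊆ B? Yes
A = B? No
A ⊂ B: Yes (A is a proper subset of B)

Yes, A ⊂ B


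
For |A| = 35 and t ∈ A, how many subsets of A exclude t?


Subsets of A avoiding t are subsets of A \ {t}, which has 34 elements.
Count = 2^(n-1) = 2^34
= 17179869184

Number of subsets avoiding t = 17179869184


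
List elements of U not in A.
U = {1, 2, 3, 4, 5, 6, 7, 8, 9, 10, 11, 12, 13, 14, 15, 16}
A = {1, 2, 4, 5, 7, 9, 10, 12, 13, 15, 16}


Aᶜ = U \ A = elements in U but not in A
U = {1, 2, 3, 4, 5, 6, 7, 8, 9, 10, 11, 12, 13, 14, 15, 16}
A = {1, 2, 4, 5, 7, 9, 10, 12, 13, 15, 16}
Aᶜ = {3, 6, 8, 11, 14}

Aᶜ = {3, 6, 8, 11, 14}


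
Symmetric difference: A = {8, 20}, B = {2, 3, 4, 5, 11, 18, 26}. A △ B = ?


A △ B = (A \ B) ∪ (B \ A) = elements in exactly one of A or B
A \ B = {8, 20}
B \ A = {2, 3, 4, 5, 11, 18, 26}
A △ B = {2, 3, 4, 5, 8, 11, 18, 20, 26}

A △ B = {2, 3, 4, 5, 8, 11, 18, 20, 26}


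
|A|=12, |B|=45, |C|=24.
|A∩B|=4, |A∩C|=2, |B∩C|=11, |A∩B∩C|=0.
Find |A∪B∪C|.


|A∪B∪C| = |A|+|B|+|C| - |A∩B|-|A∩C|-|B∩C| + |A∩B∩C|
= 12+45+24 - 4-2-11 + 0
= 81 - 17 + 0
= 64

|A ∪ B ∪ C| = 64


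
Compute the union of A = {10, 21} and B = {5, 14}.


A ∪ B = all elements in A or B (or both)
A = {10, 21}
B = {5, 14}
A ∪ B = {5, 10, 14, 21}

A ∪ B = {5, 10, 14, 21}


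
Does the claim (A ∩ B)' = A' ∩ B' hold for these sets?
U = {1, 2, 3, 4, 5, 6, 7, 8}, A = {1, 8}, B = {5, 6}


LHS: A ∩ B = ∅
(A ∩ B)' = U \ (A ∩ B) = {1, 2, 3, 4, 5, 6, 7, 8}
A' = {2, 3, 4, 5, 6, 7}, B' = {1, 2, 3, 4, 7, 8}
Claimed RHS: A' ∩ B' = {2, 3, 4, 7}
Identity is INVALID: LHS = {1, 2, 3, 4, 5, 6, 7, 8} but the RHS claimed here equals {2, 3, 4, 7}. The correct form is (A ∩ B)' = A' ∪ B'.

Identity is invalid: (A ∩ B)' = {1, 2, 3, 4, 5, 6, 7, 8} but A' ∩ B' = {2, 3, 4, 7}. The correct De Morgan law is (A ∩ B)' = A' ∪ B'.


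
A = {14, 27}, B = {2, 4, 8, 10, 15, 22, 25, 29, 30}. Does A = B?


Two sets are equal iff they have exactly the same elements.
A = {14, 27}
B = {2, 4, 8, 10, 15, 22, 25, 29, 30}
Differences: {2, 4, 8, 10, 14, 15, 22, 25, 27, 29, 30}
A ≠ B

No, A ≠ B


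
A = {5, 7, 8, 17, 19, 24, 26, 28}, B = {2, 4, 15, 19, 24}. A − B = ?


A \ B = elements in A but not in B
A = {5, 7, 8, 17, 19, 24, 26, 28}
B = {2, 4, 15, 19, 24}
Remove from A any elements in B
A \ B = {5, 7, 8, 17, 26, 28}

A \ B = {5, 7, 8, 17, 26, 28}


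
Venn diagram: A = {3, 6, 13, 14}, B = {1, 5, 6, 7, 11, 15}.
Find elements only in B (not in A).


A = {3, 6, 13, 14}
B = {1, 5, 6, 7, 11, 15}
Region: only in B (not in A)
Elements: {1, 5, 7, 11, 15}

Elements only in B (not in A): {1, 5, 7, 11, 15}


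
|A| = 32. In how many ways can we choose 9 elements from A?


C(n,k) = n! / (k!(n-k)!)
C(32,9) = 32! / (9!23!)
= 28048800

C(32,9) = 28048800


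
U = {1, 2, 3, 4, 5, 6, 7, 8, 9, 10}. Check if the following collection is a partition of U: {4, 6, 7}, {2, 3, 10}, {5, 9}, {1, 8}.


A partition requires: (1) non-empty parts, (2) pairwise disjoint, (3) union = U
Parts: {4, 6, 7}, {2, 3, 10}, {5, 9}, {1, 8}
Union of parts: {1, 2, 3, 4, 5, 6, 7, 8, 9, 10}
U = {1, 2, 3, 4, 5, 6, 7, 8, 9, 10}
All non-empty? True
Pairwise disjoint? True
Covers U? True

Yes, valid partition


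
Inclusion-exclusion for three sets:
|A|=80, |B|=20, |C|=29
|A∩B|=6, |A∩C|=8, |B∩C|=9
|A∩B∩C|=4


|A∪B∪C| = |A|+|B|+|C| - |A∩B|-|A∩C|-|B∩C| + |A∩B∩C|
= 80+20+29 - 6-8-9 + 4
= 129 - 23 + 4
= 110

|A ∪ B ∪ C| = 110


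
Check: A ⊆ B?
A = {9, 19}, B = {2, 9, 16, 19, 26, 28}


A ⊆ B means every element of A is in B.
All elements of A are in B.
So A ⊆ B.

Yes, A ⊆ B


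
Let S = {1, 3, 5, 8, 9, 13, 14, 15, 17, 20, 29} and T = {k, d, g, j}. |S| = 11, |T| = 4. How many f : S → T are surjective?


n = |S| = 11, k = |T| = 4. Surjections via inclusion-exclusion:
S(n,k) = Σ(-1)^i × C(k,i) × (k-i)^n, i=0 to k
i=0: (-1)^0×C(4,0)×4^11 = 4194304
i=1: (-1)^1×C(4,1)×3^11 = -708588
i=2: (-1)^2×C(4,2)×2^11 = 12288
i=3: (-1)^3×C(4,3)×1^11 = -4
i=4: (-1)^4×C(4,4)×0^11 = 0
Total = 3498000

Number of surjections = 3498000


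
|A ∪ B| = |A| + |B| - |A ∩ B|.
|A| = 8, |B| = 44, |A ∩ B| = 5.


|A ∪ B| = |A| + |B| - |A ∩ B|
= 8 + 44 - 5
= 47

|A ∪ B| = 47


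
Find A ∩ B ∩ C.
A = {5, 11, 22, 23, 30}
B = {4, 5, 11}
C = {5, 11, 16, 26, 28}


A ∩ B = {5, 11}
(A ∩ B) ∩ C = {5, 11}

A ∩ B ∩ C = {5, 11}


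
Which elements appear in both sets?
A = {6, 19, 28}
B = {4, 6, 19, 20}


A ∩ B = elements in both A and B
A = {6, 19, 28}
B = {4, 6, 19, 20}
A ∩ B = {6, 19}

A ∩ B = {6, 19}


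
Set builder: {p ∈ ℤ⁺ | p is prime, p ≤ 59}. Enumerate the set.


Checking each candidate:
Condition: primes ≤ 59
Result = {2, 3, 5, 7, 11, 13, 17, 19, 23, 29, 31, 37, 41, 43, 47, 53, 59}

{2, 3, 5, 7, 11, 13, 17, 19, 23, 29, 31, 37, 41, 43, 47, 53, 59}


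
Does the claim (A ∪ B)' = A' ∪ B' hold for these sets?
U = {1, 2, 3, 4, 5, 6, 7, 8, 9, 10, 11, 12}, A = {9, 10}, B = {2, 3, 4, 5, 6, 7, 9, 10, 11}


LHS: A ∪ B = {2, 3, 4, 5, 6, 7, 9, 10, 11}
(A ∪ B)' = U \ (A ∪ B) = {1, 8, 12}
A' = {1, 2, 3, 4, 5, 6, 7, 8, 11, 12}, B' = {1, 8, 12}
Claimed RHS: A' ∪ B' = {1, 2, 3, 4, 5, 6, 7, 8, 11, 12}
Identity is INVALID: LHS = {1, 8, 12} but the RHS claimed here equals {1, 2, 3, 4, 5, 6, 7, 8, 11, 12}. The correct form is (A ∪ B)' = A' ∩ B'.

Identity is invalid: (A ∪ B)' = {1, 8, 12} but A' ∪ B' = {1, 2, 3, 4, 5, 6, 7, 8, 11, 12}. The correct De Morgan law is (A ∪ B)' = A' ∩ B'.


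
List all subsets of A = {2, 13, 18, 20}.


|A| = 4, so |P(A)| = 2^4 = 16
Enumerate subsets by cardinality (0 to 4):
∅, {2}, {13}, {18}, {20}, {2, 13}, {2, 18}, {2, 20}, {13, 18}, {13, 20}, {18, 20}, {2, 13, 18}, {2, 13, 20}, {2, 18, 20}, {13, 18, 20}, {2, 13, 18, 20}

P(A) has 16 subsets: ∅, {2}, {13}, {18}, {20}, {2, 13}, {2, 18}, {2, 20}, {13, 18}, {13, 20}, {18, 20}, {2, 13, 18}, {2, 13, 20}, {2, 18, 20}, {13, 18, 20}, {2, 13, 18, 20}


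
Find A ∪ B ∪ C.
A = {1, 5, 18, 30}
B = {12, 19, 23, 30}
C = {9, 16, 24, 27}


A ∪ B = {1, 5, 12, 18, 19, 23, 30}
(A ∪ B) ∪ C = {1, 5, 9, 12, 16, 18, 19, 23, 24, 27, 30}

A ∪ B ∪ C = {1, 5, 9, 12, 16, 18, 19, 23, 24, 27, 30}


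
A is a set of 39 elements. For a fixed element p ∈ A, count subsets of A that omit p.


Subsets of A avoiding p are subsets of A \ {p}, which has 38 elements.
Count = 2^(n-1) = 2^38
= 274877906944

Number of subsets avoiding p = 274877906944


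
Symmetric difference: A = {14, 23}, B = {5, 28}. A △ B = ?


A △ B = (A \ B) ∪ (B \ A) = elements in exactly one of A or B
A \ B = {14, 23}
B \ A = {5, 28}
A △ B = {5, 14, 23, 28}

A △ B = {5, 14, 23, 28}


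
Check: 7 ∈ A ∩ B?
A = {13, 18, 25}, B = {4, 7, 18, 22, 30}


A = {13, 18, 25}, B = {4, 7, 18, 22, 30}
A ∩ B = elements in both A and B
A ∩ B = {18}
Checking if 7 ∈ A ∩ B
7 is not in A ∩ B → False

7 ∉ A ∩ B


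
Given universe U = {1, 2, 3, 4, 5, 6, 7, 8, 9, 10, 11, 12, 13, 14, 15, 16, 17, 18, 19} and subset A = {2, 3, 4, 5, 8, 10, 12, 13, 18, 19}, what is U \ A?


Aᶜ = U \ A = elements in U but not in A
U = {1, 2, 3, 4, 5, 6, 7, 8, 9, 10, 11, 12, 13, 14, 15, 16, 17, 18, 19}
A = {2, 3, 4, 5, 8, 10, 12, 13, 18, 19}
Aᶜ = {1, 6, 7, 9, 11, 14, 15, 16, 17}

Aᶜ = {1, 6, 7, 9, 11, 14, 15, 16, 17}


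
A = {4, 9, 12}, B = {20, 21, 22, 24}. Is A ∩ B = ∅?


Disjoint means A ∩ B = ∅.
A ∩ B = ∅
A ∩ B = ∅, so A and B are disjoint.

Yes, A and B are disjoint


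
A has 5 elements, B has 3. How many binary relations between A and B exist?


A relation from A to B is any subset of A × B.
|A × B| = 5 × 3 = 15
# relations = 2^|A × B| = 2^15 = 32768

Number of relations = 32768


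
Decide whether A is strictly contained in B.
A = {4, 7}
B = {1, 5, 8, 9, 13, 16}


A ⊂ B requires: A ⊆ B AND A ≠ B.
A ⊆ B? No
A ⊄ B, so A is not a proper subset.

No, A is not a proper subset of B


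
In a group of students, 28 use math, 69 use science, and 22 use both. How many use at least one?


|A ∪ B| = |A| + |B| - |A ∩ B|
= 28 + 69 - 22
= 75

|A ∪ B| = 75


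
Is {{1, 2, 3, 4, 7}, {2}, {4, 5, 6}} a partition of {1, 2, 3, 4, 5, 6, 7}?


A partition requires: (1) non-empty parts, (2) pairwise disjoint, (3) union = U
Parts: {1, 2, 3, 4, 7}, {2}, {4, 5, 6}
Union of parts: {1, 2, 3, 4, 5, 6, 7}
U = {1, 2, 3, 4, 5, 6, 7}
All non-empty? True
Pairwise disjoint? False
Covers U? True

No, not a valid partition


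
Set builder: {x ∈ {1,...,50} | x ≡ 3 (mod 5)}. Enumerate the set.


Checking each candidate:
Condition: x in {1,...,50} with x ≡ 3 (mod 5)
Result = {3, 8, 13, 18, 23, 28, 33, 38, 43, 48}

{3, 8, 13, 18, 23, 28, 33, 38, 43, 48}


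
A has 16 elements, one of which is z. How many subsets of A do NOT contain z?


Subsets of A avoiding z are subsets of A \ {z}, which has 15 elements.
Count = 2^(n-1) = 2^15
= 32768

Number of subsets avoiding z = 32768


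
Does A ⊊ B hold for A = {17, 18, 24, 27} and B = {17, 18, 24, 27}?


A ⊂ B requires: A ⊆ B AND A ≠ B.
A ⊆ B? Yes
A = B? Yes
A = B, so A is not a PROPER subset.

No, A is not a proper subset of B


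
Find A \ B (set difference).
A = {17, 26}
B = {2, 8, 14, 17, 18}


A \ B = elements in A but not in B
A = {17, 26}
B = {2, 8, 14, 17, 18}
Remove from A any elements in B
A \ B = {26}

A \ B = {26}


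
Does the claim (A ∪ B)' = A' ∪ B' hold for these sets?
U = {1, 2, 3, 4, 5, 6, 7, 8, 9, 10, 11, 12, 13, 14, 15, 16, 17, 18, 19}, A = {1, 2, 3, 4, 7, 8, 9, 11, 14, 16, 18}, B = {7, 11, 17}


LHS: A ∪ B = {1, 2, 3, 4, 7, 8, 9, 11, 14, 16, 17, 18}
(A ∪ B)' = U \ (A ∪ B) = {5, 6, 10, 12, 13, 15, 19}
A' = {5, 6, 10, 12, 13, 15, 17, 19}, B' = {1, 2, 3, 4, 5, 6, 8, 9, 10, 12, 13, 14, 15, 16, 18, 19}
Claimed RHS: A' ∪ B' = {1, 2, 3, 4, 5, 6, 8, 9, 10, 12, 13, 14, 15, 16, 17, 18, 19}
Identity is INVALID: LHS = {5, 6, 10, 12, 13, 15, 19} but the RHS claimed here equals {1, 2, 3, 4, 5, 6, 8, 9, 10, 12, 13, 14, 15, 16, 17, 18, 19}. The correct form is (A ∪ B)' = A' ∩ B'.

Identity is invalid: (A ∪ B)' = {5, 6, 10, 12, 13, 15, 19} but A' ∪ B' = {1, 2, 3, 4, 5, 6, 8, 9, 10, 12, 13, 14, 15, 16, 17, 18, 19}. The correct De Morgan law is (A ∪ B)' = A' ∩ B'.


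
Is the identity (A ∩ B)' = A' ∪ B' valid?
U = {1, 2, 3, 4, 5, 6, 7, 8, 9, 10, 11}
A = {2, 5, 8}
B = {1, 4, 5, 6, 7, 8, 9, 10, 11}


LHS: A ∩ B = {5, 8}
(A ∩ B)' = U \ (A ∩ B) = {1, 2, 3, 4, 6, 7, 9, 10, 11}
A' = {1, 3, 4, 6, 7, 9, 10, 11}, B' = {2, 3}
Claimed RHS: A' ∪ B' = {1, 2, 3, 4, 6, 7, 9, 10, 11}
Identity is VALID: LHS = RHS = {1, 2, 3, 4, 6, 7, 9, 10, 11} ✓

Identity is valid. (A ∩ B)' = A' ∪ B' = {1, 2, 3, 4, 6, 7, 9, 10, 11}


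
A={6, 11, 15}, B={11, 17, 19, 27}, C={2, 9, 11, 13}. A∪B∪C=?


A ∪ B = {6, 11, 15, 17, 19, 27}
(A ∪ B) ∪ C = {2, 6, 9, 11, 13, 15, 17, 19, 27}

A ∪ B ∪ C = {2, 6, 9, 11, 13, 15, 17, 19, 27}


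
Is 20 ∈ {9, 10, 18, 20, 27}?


A = {9, 10, 18, 20, 27}
Checking if 20 is in A
20 is in A → True

20 ∈ A


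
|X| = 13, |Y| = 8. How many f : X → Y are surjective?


n = |X| = 13, k = |Y| = 8. Surjections via inclusion-exclusion:
S(n,k) = Σ(-1)^i × C(k,i) × (k-i)^n, i=0 to k
i=0: (-1)^0×C(8,0)×8^13 = 549755813888
i=1: (-1)^1×C(8,1)×7^13 = -775112083256
i=2: (-1)^2×C(8,2)×6^13 = 365699432448
i=3: (-1)^3×C(8,3)×5^13 = -68359375000
i=4: (-1)^4×C(8,4)×4^13 = 4697620480
i=5: (-1)^5×C(8,5)×3^13 = -89282088
i=6: (-1)^6×C(8,6)×2^13 = 229376
i=7: (-1)^7×C(8,7)×1^13 = -8
i=8: (-1)^8×C(8,8)×0^13 = 0
Total = 76592355840

Number of surjections = 76592355840


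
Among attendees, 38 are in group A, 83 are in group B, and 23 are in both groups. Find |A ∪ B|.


|A ∪ B| = |A| + |B| - |A ∩ B|
= 38 + 83 - 23
= 98

|A ∪ B| = 98


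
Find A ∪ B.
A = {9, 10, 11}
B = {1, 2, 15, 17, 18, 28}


A ∪ B = all elements in A or B (or both)
A = {9, 10, 11}
B = {1, 2, 15, 17, 18, 28}
A ∪ B = {1, 2, 9, 10, 11, 15, 17, 18, 28}

A ∪ B = {1, 2, 9, 10, 11, 15, 17, 18, 28}


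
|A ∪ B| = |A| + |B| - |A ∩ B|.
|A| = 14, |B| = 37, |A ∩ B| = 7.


|A ∪ B| = |A| + |B| - |A ∩ B|
= 14 + 37 - 7
= 44

|A ∪ B| = 44


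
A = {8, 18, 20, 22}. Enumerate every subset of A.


|A| = 4, so |P(A)| = 2^4 = 16
Enumerate subsets by cardinality (0 to 4):
∅, {8}, {18}, {20}, {22}, {8, 18}, {8, 20}, {8, 22}, {18, 20}, {18, 22}, {20, 22}, {8, 18, 20}, {8, 18, 22}, {8, 20, 22}, {18, 20, 22}, {8, 18, 20, 22}

P(A) has 16 subsets: ∅, {8}, {18}, {20}, {22}, {8, 18}, {8, 20}, {8, 22}, {18, 20}, {18, 22}, {20, 22}, {8, 18, 20}, {8, 18, 22}, {8, 20, 22}, {18, 20, 22}, {8, 18, 20, 22}


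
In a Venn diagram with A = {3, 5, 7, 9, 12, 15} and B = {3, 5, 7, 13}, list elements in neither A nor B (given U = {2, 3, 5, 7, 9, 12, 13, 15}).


A = {3, 5, 7, 9, 12, 15}
B = {3, 5, 7, 13}
Region: in neither A nor B (given U = {2, 3, 5, 7, 9, 12, 13, 15})
Elements: {2}

Elements in neither A nor B (given U = {2, 3, 5, 7, 9, 12, 13, 15}): {2}


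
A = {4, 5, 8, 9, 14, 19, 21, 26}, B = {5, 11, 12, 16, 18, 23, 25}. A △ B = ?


A △ B = (A \ B) ∪ (B \ A) = elements in exactly one of A or B
A \ B = {4, 8, 9, 14, 19, 21, 26}
B \ A = {11, 12, 16, 18, 23, 25}
A △ B = {4, 8, 9, 11, 12, 14, 16, 18, 19, 21, 23, 25, 26}

A △ B = {4, 8, 9, 11, 12, 14, 16, 18, 19, 21, 23, 25, 26}


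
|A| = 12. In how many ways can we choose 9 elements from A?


C(n,k) = n! / (k!(n-k)!)
C(12,9) = 12! / (9!3!)
= 220

C(12,9) = 220


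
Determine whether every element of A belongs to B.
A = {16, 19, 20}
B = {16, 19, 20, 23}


A ⊆ B means every element of A is in B.
All elements of A are in B.
So A ⊆ B.

Yes, A ⊆ B


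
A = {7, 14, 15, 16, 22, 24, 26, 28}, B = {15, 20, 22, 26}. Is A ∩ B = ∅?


Disjoint means A ∩ B = ∅.
A ∩ B = {15, 22, 26}
A ∩ B ≠ ∅, so A and B are NOT disjoint.

No, A and B are not disjoint (A ∩ B = {15, 22, 26})


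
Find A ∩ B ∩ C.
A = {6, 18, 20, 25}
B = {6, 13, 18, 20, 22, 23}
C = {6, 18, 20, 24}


A ∩ B = {6, 18, 20}
(A ∩ B) ∩ C = {6, 18, 20}

A ∩ B ∩ C = {6, 18, 20}


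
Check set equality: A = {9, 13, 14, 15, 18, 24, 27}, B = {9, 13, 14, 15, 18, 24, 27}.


Two sets are equal iff they have exactly the same elements.
A = {9, 13, 14, 15, 18, 24, 27}
B = {9, 13, 14, 15, 18, 24, 27}
Same elements → A = B

Yes, A = B


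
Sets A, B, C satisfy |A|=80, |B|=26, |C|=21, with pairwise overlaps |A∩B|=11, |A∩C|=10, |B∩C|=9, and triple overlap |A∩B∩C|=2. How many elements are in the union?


|A∪B∪C| = |A|+|B|+|C| - |A∩B|-|A∩C|-|B∩C| + |A∩B∩C|
= 80+26+21 - 11-10-9 + 2
= 127 - 30 + 2
= 99

|A ∪ B ∪ C| = 99


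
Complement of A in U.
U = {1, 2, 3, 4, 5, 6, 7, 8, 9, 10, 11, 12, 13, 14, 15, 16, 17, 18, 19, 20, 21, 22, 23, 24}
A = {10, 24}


Aᶜ = U \ A = elements in U but not in A
U = {1, 2, 3, 4, 5, 6, 7, 8, 9, 10, 11, 12, 13, 14, 15, 16, 17, 18, 19, 20, 21, 22, 23, 24}
A = {10, 24}
Aᶜ = {1, 2, 3, 4, 5, 6, 7, 8, 9, 11, 12, 13, 14, 15, 16, 17, 18, 19, 20, 21, 22, 23}

Aᶜ = {1, 2, 3, 4, 5, 6, 7, 8, 9, 11, 12, 13, 14, 15, 16, 17, 18, 19, 20, 21, 22, 23}


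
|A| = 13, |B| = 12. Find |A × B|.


|A × B| = |A| × |B|
= 13 × 12
= 156

|A × B| = 156


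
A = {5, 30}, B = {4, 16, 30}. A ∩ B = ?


A ∩ B = elements in both A and B
A = {5, 30}
B = {4, 16, 30}
A ∩ B = {30}

A ∩ B = {30}


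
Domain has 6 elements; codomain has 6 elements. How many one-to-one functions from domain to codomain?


An injection sends each of |A| = 6 inputs to a distinct output in B.
# injections = |B|·(|B|-1)·…·(|B|-|A|+1) = 6! / (6 - 6)!
= 6 × 5 × 4 × 3 × 2 × 1
= 720

Number of injections = 720


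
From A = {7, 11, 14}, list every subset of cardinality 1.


|A| = 3, so A has C(3,1) = 3 subsets of size 1.
Enumerate by choosing 1 elements from A at a time:
{7}, {11}, {14}

1-element subsets (3 total): {7}, {11}, {14}


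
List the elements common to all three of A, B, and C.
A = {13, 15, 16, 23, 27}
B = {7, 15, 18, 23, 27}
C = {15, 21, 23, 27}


A ∩ B = {15, 23, 27}
(A ∩ B) ∩ C = {15, 23, 27}

A ∩ B ∩ C = {15, 23, 27}


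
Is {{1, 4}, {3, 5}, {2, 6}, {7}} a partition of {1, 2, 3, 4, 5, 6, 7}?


A partition requires: (1) non-empty parts, (2) pairwise disjoint, (3) union = U
Parts: {1, 4}, {3, 5}, {2, 6}, {7}
Union of parts: {1, 2, 3, 4, 5, 6, 7}
U = {1, 2, 3, 4, 5, 6, 7}
All non-empty? True
Pairwise disjoint? True
Covers U? True

Yes, valid partition


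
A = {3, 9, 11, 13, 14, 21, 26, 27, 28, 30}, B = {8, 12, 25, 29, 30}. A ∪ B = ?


A ∪ B = all elements in A or B (or both)
A = {3, 9, 11, 13, 14, 21, 26, 27, 28, 30}
B = {8, 12, 25, 29, 30}
A ∪ B = {3, 8, 9, 11, 12, 13, 14, 21, 25, 26, 27, 28, 29, 30}

A ∪ B = {3, 8, 9, 11, 12, 13, 14, 21, 25, 26, 27, 28, 29, 30}


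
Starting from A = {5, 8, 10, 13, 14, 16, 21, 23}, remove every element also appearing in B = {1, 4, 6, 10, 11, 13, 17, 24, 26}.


A \ B = elements in A but not in B
A = {5, 8, 10, 13, 14, 16, 21, 23}
B = {1, 4, 6, 10, 11, 13, 17, 24, 26}
Remove from A any elements in B
A \ B = {5, 8, 14, 16, 21, 23}

A \ B = {5, 8, 14, 16, 21, 23}


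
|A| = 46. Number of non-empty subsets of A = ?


Total subsets = 2^n = 2^46 = 70368744177664
Non-empty subsets exclude the empty set: 2^n - 1
= 70368744177664 - 1
= 70368744177663

Number of non-empty subsets = 70368744177663


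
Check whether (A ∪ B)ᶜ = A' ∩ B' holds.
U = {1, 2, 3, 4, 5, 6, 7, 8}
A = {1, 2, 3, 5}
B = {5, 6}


LHS: A ∪ B = {1, 2, 3, 5, 6}
(A ∪ B)' = U \ (A ∪ B) = {4, 7, 8}
A' = {4, 6, 7, 8}, B' = {1, 2, 3, 4, 7, 8}
Claimed RHS: A' ∩ B' = {4, 7, 8}
Identity is VALID: LHS = RHS = {4, 7, 8} ✓

Identity is valid. (A ∪ B)' = A' ∩ B' = {4, 7, 8}


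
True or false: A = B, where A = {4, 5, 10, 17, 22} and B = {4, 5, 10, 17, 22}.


Two sets are equal iff they have exactly the same elements.
A = {4, 5, 10, 17, 22}
B = {4, 5, 10, 17, 22}
Same elements → A = B

Yes, A = B


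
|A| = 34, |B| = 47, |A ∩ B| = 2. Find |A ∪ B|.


|A ∪ B| = |A| + |B| - |A ∩ B|
= 34 + 47 - 2
= 79

|A ∪ B| = 79


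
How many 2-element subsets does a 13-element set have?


C(n,k) = n! / (k!(n-k)!)
C(13,2) = 13! / (2!11!)
= 78

C(13,2) = 78


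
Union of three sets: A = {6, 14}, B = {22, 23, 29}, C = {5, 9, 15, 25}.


A ∪ B = {6, 14, 22, 23, 29}
(A ∪ B) ∪ C = {5, 6, 9, 14, 15, 22, 23, 25, 29}

A ∪ B ∪ C = {5, 6, 9, 14, 15, 22, 23, 25, 29}


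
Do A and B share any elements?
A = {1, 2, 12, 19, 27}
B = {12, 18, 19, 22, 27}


Disjoint means A ∩ B = ∅.
A ∩ B = {12, 19, 27}
A ∩ B ≠ ∅, so A and B are NOT disjoint.

Yes — A and B share the element(s) of A ∩ B = {12, 19, 27}, so they are not disjoint


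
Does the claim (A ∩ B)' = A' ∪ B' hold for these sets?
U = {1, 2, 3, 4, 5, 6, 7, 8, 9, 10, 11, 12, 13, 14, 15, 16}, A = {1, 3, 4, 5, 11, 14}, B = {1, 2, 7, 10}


LHS: A ∩ B = {1}
(A ∩ B)' = U \ (A ∩ B) = {2, 3, 4, 5, 6, 7, 8, 9, 10, 11, 12, 13, 14, 15, 16}
A' = {2, 6, 7, 8, 9, 10, 12, 13, 15, 16}, B' = {3, 4, 5, 6, 8, 9, 11, 12, 13, 14, 15, 16}
Claimed RHS: A' ∪ B' = {2, 3, 4, 5, 6, 7, 8, 9, 10, 11, 12, 13, 14, 15, 16}
Identity is VALID: LHS = RHS = {2, 3, 4, 5, 6, 7, 8, 9, 10, 11, 12, 13, 14, 15, 16} ✓

Identity is valid. (A ∩ B)' = A' ∪ B' = {2, 3, 4, 5, 6, 7, 8, 9, 10, 11, 12, 13, 14, 15, 16}


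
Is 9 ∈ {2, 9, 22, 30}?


A = {2, 9, 22, 30}
Checking if 9 is in A
9 is in A → True

9 ∈ A


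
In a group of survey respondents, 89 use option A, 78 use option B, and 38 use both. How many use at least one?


|A ∪ B| = |A| + |B| - |A ∩ B|
= 89 + 78 - 38
= 129

|A ∪ B| = 129


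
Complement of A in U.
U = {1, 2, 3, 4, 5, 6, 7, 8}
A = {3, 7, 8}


Aᶜ = U \ A = elements in U but not in A
U = {1, 2, 3, 4, 5, 6, 7, 8}
A = {3, 7, 8}
Aᶜ = {1, 2, 4, 5, 6}

Aᶜ = {1, 2, 4, 5, 6}


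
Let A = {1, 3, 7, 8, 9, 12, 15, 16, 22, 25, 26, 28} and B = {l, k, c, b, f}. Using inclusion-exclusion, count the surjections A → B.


n = |A| = 12, k = |B| = 5. Surjections via inclusion-exclusion:
S(n,k) = Σ(-1)^i × C(k,i) × (k-i)^n, i=0 to k
i=0: (-1)^0×C(5,0)×5^12 = 244140625
i=1: (-1)^1×C(5,1)×4^12 = -83886080
i=2: (-1)^2×C(5,2)×3^12 = 5314410
i=3: (-1)^3×C(5,3)×2^12 = -40960
i=4: (-1)^4×C(5,4)×1^12 = 5
i=5: (-1)^5×C(5,5)×0^12 = 0
Total = 165528000

Number of surjections = 165528000


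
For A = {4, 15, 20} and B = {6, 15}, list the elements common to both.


A ∩ B = elements in both A and B
A = {4, 15, 20}
B = {6, 15}
A ∩ B = {15}

A ∩ B = {15}


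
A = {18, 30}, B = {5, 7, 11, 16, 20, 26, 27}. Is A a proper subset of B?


A ⊂ B requires: A ⊆ B AND A ≠ B.
A ⊆ B? No
A ⊄ B, so A is not a proper subset.

No, A is not a proper subset of B


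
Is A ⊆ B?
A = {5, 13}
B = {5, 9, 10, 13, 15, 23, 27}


A ⊆ B means every element of A is in B.
All elements of A are in B.
So A ⊆ B.

Yes, A ⊆ B


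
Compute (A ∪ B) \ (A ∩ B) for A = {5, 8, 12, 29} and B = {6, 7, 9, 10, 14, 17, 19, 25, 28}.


A △ B = (A \ B) ∪ (B \ A) = elements in exactly one of A or B
A \ B = {5, 8, 12, 29}
B \ A = {6, 7, 9, 10, 14, 17, 19, 25, 28}
A △ B = {5, 6, 7, 8, 9, 10, 12, 14, 17, 19, 25, 28, 29}

A △ B = {5, 6, 7, 8, 9, 10, 12, 14, 17, 19, 25, 28, 29}


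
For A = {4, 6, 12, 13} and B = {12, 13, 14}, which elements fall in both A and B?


A = {4, 6, 12, 13}
B = {12, 13, 14}
Region: in both A and B
Elements: {12, 13}

Elements in both A and B: {12, 13}


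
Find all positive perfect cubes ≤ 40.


Checking each candidate:
Condition: positive perfect cubes ≤ 40
Result = {1, 8, 27}

{1, 8, 27}


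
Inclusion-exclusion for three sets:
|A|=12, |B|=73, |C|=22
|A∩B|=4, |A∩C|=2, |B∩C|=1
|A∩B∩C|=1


|A∪B∪C| = |A|+|B|+|C| - |A∩B|-|A∩C|-|B∩C| + |A∩B∩C|
= 12+73+22 - 4-2-1 + 1
= 107 - 7 + 1
= 101

|A ∪ B ∪ C| = 101


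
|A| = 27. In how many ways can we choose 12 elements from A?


C(n,k) = n! / (k!(n-k)!)
C(27,12) = 27! / (12!15!)
= 17383860

C(27,12) = 17383860


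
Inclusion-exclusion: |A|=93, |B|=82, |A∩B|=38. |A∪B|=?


|A ∪ B| = |A| + |B| - |A ∩ B|
= 93 + 82 - 38
= 137

|A ∪ B| = 137


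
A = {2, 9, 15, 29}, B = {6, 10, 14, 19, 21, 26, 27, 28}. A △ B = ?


A △ B = (A \ B) ∪ (B \ A) = elements in exactly one of A or B
A \ B = {2, 9, 15, 29}
B \ A = {6, 10, 14, 19, 21, 26, 27, 28}
A △ B = {2, 6, 9, 10, 14, 15, 19, 21, 26, 27, 28, 29}

A △ B = {2, 6, 9, 10, 14, 15, 19, 21, 26, 27, 28, 29}


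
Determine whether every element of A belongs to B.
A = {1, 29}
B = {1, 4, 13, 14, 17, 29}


A ⊆ B means every element of A is in B.
All elements of A are in B.
So A ⊆ B.

Yes, A ⊆ B


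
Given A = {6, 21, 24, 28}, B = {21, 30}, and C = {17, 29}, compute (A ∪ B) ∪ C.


A ∪ B = {6, 21, 24, 28, 30}
(A ∪ B) ∪ C = {6, 17, 21, 24, 28, 29, 30}

A ∪ B ∪ C = {6, 17, 21, 24, 28, 29, 30}


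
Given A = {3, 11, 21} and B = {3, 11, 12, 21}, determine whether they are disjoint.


Disjoint means A ∩ B = ∅.
A ∩ B = {3, 11, 21}
A ∩ B ≠ ∅, so A and B are NOT disjoint.

No, A and B are not disjoint (A ∩ B = {3, 11, 21})
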